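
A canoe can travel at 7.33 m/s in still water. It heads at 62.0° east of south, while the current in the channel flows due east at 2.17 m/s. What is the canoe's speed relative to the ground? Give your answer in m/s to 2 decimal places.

Taking east as x and north as y: velocity relative to the water = (6.472, -3.441) m/s; the water relative to ground = (2.170, 0.000) m/s.
Velocity relative to ground = (6.472, -3.441) + (2.170, 0.000) = (8.642, -3.441) m/s.
Speed = |(8.642, -3.441)| = 9.302 m/s.

9.30 m/s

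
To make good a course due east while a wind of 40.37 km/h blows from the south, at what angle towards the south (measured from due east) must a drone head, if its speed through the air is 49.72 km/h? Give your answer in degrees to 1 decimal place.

54.3°

The wind pushes perpendicular to the desired track; the heading must have a component into the wind equal to 40.37 km/h: 49.72 sin θ = 40.37.
sin θ = 0.8119, so θ = 54.287°.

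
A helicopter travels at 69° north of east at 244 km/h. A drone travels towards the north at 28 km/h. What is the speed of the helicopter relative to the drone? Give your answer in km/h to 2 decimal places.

218.09 km/h

Taking east as x and north as y: helicopter velocity = (87.442, 227.794) km/h; drone velocity = (0.000, 28.000) km/h.
Velocity of helicopter relative to drone = (87.442, 227.794) − (0.000, 28.000) = (87.442, 199.794) km/h.
Magnitude = |(87.442, 199.794)| = 218.091 km/h.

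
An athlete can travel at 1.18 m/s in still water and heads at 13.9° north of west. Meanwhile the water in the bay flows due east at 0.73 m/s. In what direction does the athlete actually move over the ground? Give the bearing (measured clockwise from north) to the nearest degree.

304°

Taking east as x and north as y: velocity relative to the water = (-1.145, 0.283) m/s; the water relative to ground = (0.730, 0.000) m/s.
Velocity relative to ground = (-1.145, 0.283) + (0.730, 0.000) = (-0.415, 0.283) m/s.
Bearing = atan2(-0.42, 0.28) = 304.31° clockwise from north.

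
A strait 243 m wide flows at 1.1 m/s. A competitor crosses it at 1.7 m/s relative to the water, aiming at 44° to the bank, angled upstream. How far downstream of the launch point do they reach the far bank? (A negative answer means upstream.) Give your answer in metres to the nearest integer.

-25 m

Perpendicular speed = 1.181 m/s; crossing time = 243 / 1.181 = 205.772 s.
Net downstream speed = -0.123 m/s.
Drift = -0.123 × 205.772 = -25.285 m (upstream).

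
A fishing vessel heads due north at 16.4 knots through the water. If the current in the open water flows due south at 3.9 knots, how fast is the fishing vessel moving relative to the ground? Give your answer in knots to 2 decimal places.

12.50 knots

Taking east as x and north as y: velocity relative to the water = (0.000, 16.400) knots; the water relative to ground = (0.000, -3.900) knots.
Velocity relative to ground = (0.000, 16.400) + (0.000, -3.900) = (0.000, 12.500) knots.
Speed = |(0.000, 12.500)| = 12.500 knots.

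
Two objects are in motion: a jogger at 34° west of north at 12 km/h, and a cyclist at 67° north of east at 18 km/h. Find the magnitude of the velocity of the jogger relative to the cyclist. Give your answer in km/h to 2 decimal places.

15.26 km/h

Taking east as x and north as y: jogger velocity = (-6.710, 9.948) km/h; cyclist velocity = (7.033, 16.569) km/h.
Velocity of jogger relative to cyclist = (-6.710, 9.948) − (7.033, 16.569) = (-13.743, -6.621) km/h.
Magnitude = |(-13.743, -6.621)| = 15.255 km/h.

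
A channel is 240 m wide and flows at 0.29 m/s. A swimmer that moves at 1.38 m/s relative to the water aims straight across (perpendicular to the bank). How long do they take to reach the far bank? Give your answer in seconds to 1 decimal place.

The component of the swimmer's velocity perpendicular to the bank is 1.38 m/s.
The flow acts along the bank and has no component across it.
Time = 240 / 1.380 = 173.913 s.

173.9 s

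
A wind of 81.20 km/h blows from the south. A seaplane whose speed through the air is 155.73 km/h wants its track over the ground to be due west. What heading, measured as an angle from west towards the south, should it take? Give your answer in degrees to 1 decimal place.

31.4°

The wind pushes perpendicular to the desired track; the heading must have a component into the wind equal to 81.20 km/h: 155.73 sin θ = 81.20.
sin θ = 0.5214, so θ = 31.427°.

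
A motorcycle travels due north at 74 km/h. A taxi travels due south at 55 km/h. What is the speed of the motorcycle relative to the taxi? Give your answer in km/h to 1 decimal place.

129.0 km/h

Taking east as x and north as y: motorcycle velocity = (0.000, 74.000) km/h; taxi velocity = (0.000, -55.000) km/h.
Velocity of motorcycle relative to taxi = (0.000, 74.000) − (0.000, -55.000) = (0.000, 129.000) km/h.
Magnitude = |(0.000, 129.000)| = 129.000 km/h.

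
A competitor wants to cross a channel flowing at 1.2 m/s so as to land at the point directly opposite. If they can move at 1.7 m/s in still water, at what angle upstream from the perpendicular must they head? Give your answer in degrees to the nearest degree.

45°

To cancel the current, the upstream component of the competitor's velocity must equal the flow: 1.7 sin θ = 1.2.
sin θ = 1.2 / 1.7 = 0.7059.
θ = arcsin(0.7059) = 44.901°.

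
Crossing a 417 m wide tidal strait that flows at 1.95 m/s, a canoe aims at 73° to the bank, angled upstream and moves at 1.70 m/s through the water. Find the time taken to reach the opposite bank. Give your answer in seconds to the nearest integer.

The component of the canoe's velocity perpendicular to the bank is 1.70 × sin 73° = 1.626 m/s.
Only the cross-stream component determines the crossing time; the current contributes nothing perpendicular to the bank.
Time = 417 / 1.626 = 256.502 s.

257 s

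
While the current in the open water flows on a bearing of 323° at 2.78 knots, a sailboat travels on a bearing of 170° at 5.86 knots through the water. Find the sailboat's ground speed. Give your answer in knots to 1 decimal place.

Taking east as x and north as y: velocity relative to the water = (1.018, -5.771) knots; the water relative to ground = (-1.673, 2.220) knots.
Velocity relative to ground = (1.018, -5.771) + (-1.673, 2.220) = (-0.655, -3.551) knots.
Speed = |(-0.655, -3.551)| = 3.611 knots.

3.6 knots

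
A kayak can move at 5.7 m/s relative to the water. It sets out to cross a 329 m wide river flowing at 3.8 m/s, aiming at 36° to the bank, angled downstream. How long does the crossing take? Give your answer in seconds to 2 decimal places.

98.20 s

The component of the kayak's velocity perpendicular to the bank is 5.7 × sin 36° = 3.350 m/s.
Only the cross-stream component determines the crossing time; the current contributes nothing perpendicular to the bank.
Time = 329 / 3.350 = 98.198 s.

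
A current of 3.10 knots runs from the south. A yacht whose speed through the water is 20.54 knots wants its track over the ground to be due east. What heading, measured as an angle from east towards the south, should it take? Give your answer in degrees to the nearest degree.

The current pushes perpendicular to the desired track; the heading must have a component into the current equal to 3.10 knots: 20.54 sin θ = 3.10.
sin θ = 0.1509, so θ = 8.681°.

9°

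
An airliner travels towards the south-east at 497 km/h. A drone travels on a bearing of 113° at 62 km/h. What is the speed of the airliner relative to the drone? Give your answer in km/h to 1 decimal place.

Taking east as x and north as y: airliner velocity = (351.432, -351.432) km/h; drone velocity = (57.071, -24.225) km/h.
Velocity of airliner relative to drone = (351.432, -351.432) − (57.071, -24.225) = (294.361, -327.207) km/h.
Magnitude = |(294.361, -327.207)| = 440.128 km/h.

440.1 km/h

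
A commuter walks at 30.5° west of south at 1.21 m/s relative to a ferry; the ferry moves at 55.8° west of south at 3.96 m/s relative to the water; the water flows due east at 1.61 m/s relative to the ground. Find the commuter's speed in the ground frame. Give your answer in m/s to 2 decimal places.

3.98 m/s

In east/north components (m/s): commuter relative to ferry = (-0.614, -1.043); ferry relative to water = (-3.275, -2.226); water relative to ground = (1.610, 0.000).
Sum = (-2.279, -3.268) m/s.
Speed = |(-2.279, -3.268)| = 3.985 m/s.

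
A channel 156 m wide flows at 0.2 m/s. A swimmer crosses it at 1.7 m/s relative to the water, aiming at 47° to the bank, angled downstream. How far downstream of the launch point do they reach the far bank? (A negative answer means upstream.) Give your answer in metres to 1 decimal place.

170.6 m

Perpendicular speed = 1.243 m/s; crossing time = 156 / 1.243 = 125.472 s.
Net downstream speed = 1.359 m/s.
Drift = 1.359 × 125.472 = 170.567 m (downstream).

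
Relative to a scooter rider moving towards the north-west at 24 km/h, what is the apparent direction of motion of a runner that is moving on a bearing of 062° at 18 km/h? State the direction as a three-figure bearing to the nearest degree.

105°

Taking east as x and north as y: runner velocity = (15.893, 8.450) km/h; scooter rider velocity = (-16.971, 16.971) km/h.
Velocity of runner relative to scooter rider = (15.893, 8.450) − (-16.971, 16.971) = (32.864, -8.520) km/h.
Bearing = atan2(32.86, -8.52) = 104.53° clockwise from north.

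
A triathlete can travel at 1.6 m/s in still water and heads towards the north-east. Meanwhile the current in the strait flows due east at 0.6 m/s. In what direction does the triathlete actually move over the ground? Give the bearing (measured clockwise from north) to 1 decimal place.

056.8°

Taking east as x and north as y: velocity relative to the water = (1.131, 1.131) m/s; the water relative to ground = (0.600, 0.000) m/s.
Velocity relative to ground = (1.131, 1.131) + (0.600, 0.000) = (1.731, 1.131) m/s.
Bearing = atan2(1.73, 1.13) = 56.84° clockwise from north.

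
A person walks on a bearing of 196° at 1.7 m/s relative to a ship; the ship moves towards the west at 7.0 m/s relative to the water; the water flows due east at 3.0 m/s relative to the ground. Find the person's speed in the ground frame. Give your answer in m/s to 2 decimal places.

4.76 m/s

In east/north components (m/s): person relative to ship = (-0.469, -1.634); ship relative to water = (-7.000, 0.000); water relative to ground = (3.000, 0.000).
Sum = (-4.469, -1.634) m/s.
Speed = |(-4.469, -1.634)| = 4.758 m/s.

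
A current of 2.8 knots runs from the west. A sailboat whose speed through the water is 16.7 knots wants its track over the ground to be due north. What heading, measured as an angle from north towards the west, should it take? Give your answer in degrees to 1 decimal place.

9.7°

The current pushes perpendicular to the desired track; the heading must have a component into the current equal to 2.8 knots: 16.7 sin θ = 2.8.
sin θ = 0.1677, so θ = 9.652°.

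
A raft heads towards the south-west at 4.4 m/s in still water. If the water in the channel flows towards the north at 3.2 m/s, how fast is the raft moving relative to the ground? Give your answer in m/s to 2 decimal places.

Taking east as x and north as y: velocity relative to the water = (-3.111, -3.111) m/s; the water relative to ground = (0.000, 3.200) m/s.
Velocity relative to ground = (-3.111, -3.111) + (0.000, 3.200) = (-3.111, 0.089) m/s.
Speed = |(-3.111, 0.089)| = 3.113 m/s.

3.11 m/s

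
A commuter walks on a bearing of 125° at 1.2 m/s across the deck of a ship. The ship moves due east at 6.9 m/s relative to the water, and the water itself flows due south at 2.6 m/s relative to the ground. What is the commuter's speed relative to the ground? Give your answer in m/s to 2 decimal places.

In east/north components (m/s): commuter relative to ship = (0.983, -0.688); ship relative to water = (6.900, 0.000); water relative to ground = (0.000, -2.600).
Sum = (7.883, -3.288) m/s.
Speed = |(7.883, -3.288)| = 8.541 m/s.

8.54 m/s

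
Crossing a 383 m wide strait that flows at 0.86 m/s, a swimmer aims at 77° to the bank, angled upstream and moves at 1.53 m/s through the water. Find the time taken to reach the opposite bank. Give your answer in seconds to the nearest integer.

257 s

The component of the swimmer's velocity perpendicular to the bank is 1.53 × sin 77° = 1.491 m/s.
The flow acts along the bank and has no component across it.
Time = 383 / 1.491 = 256.911 s.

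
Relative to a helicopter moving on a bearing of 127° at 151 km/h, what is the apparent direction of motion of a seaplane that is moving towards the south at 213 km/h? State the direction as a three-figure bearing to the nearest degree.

225°

Taking east as x and north as y: seaplane velocity = (0.000, -213.000) km/h; helicopter velocity = (120.594, -90.874) km/h.
Velocity of seaplane relative to helicopter = (0.000, -213.000) − (120.594, -90.874) = (-120.594, -122.126) km/h.
Bearing = atan2(-120.59, -122.13) = 224.64° clockwise from north.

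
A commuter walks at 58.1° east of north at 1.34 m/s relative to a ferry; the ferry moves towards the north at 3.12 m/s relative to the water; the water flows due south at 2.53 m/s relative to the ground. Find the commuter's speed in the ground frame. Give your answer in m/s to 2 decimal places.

1.73 m/s

In east/north components (m/s): commuter relative to ferry = (1.138, 0.708); ferry relative to water = (0.000, 3.120); water relative to ground = (0.000, -2.530).
Sum = (1.138, 1.298) m/s.
Speed = |(1.138, 1.298)| = 1.726 m/s.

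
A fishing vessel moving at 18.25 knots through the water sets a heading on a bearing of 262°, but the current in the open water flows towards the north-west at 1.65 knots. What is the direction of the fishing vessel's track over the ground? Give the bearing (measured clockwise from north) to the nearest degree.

Taking east as x and north as y: velocity relative to the water = (-18.072, -2.540) knots; the water relative to ground = (-1.167, 1.167) knots.
Velocity relative to ground = (-18.072, -2.540) + (-1.167, 1.167) = (-19.239, -1.373) knots.
Bearing = atan2(-19.24, -1.37) = 265.92° clockwise from north.

266°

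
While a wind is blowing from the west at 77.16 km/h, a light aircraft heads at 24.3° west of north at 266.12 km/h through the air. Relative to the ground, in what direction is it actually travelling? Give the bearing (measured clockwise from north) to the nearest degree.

Taking east as x and north as y: velocity relative to the air = (-109.512, 242.543) km/h; the air relative to ground = (77.160, 0.000) km/h.
Velocity relative to ground = (-109.512, 242.543) + (77.160, 0.000) = (-32.352, 242.543) km/h.
Bearing = atan2(-32.35, 242.54) = 352.40° clockwise from north.

352°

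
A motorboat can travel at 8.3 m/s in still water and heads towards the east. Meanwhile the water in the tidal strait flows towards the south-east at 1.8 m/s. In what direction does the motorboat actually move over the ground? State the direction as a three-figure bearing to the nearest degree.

Taking east as x and north as y: velocity relative to the water = (8.300, 0.000) m/s; the water relative to ground = (1.273, -1.273) m/s.
Velocity relative to ground = (8.300, 0.000) + (1.273, -1.273) = (9.573, -1.273) m/s.
Bearing = atan2(9.57, -1.27) = 97.57° clockwise from north.

098°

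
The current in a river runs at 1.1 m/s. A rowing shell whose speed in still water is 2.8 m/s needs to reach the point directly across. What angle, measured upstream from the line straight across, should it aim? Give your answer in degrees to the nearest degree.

23°

To cancel the current, the upstream component of the rowing shell's velocity must equal the flow: 2.8 sin θ = 1.1.
sin θ = 1.1 / 2.8 = 0.3929.
θ = arcsin(0.3929) = 23.132°.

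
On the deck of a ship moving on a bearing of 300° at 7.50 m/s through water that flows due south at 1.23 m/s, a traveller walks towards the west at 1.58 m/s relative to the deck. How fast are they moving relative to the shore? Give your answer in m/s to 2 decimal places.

In east/north components (m/s): traveller relative to ship = (-1.580, 0.000); ship relative to water = (-6.495, 3.750); water relative to ground = (0.000, -1.230).
Sum = (-8.075, 2.520) m/s.
Speed = |(-8.075, 2.520)| = 8.459 m/s.

8.46 m/s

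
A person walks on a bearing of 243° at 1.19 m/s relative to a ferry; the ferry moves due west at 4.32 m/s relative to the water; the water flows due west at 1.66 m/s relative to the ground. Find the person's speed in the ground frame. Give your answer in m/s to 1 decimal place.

7.1 m/s

In east/north components (m/s): person relative to ferry = (-1.060, -0.540); ferry relative to water = (-4.320, 0.000); water relative to ground = (-1.660, 0.000).
Sum = (-7.040, -0.540) m/s.
Speed = |(-7.040, -0.540)| = 7.061 m/s.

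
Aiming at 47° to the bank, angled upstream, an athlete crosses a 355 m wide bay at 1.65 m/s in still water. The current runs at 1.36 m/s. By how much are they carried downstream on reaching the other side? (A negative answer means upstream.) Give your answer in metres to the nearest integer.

69 m

Perpendicular speed = 1.207 m/s; crossing time = 355 / 1.207 = 294.183 s.
Net downstream speed = 0.235 m/s.
Drift = 0.235 × 294.183 = 69.045 m (downstream).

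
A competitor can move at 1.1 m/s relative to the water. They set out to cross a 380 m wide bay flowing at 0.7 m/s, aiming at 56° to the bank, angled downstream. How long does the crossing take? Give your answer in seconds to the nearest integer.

417 s

The component of the competitor's velocity perpendicular to the bank is 1.1 × sin 56° = 0.912 m/s.
Only the cross-stream component determines the crossing time; the current contributes nothing perpendicular to the bank.
Time = 380 / 0.912 = 416.693 s.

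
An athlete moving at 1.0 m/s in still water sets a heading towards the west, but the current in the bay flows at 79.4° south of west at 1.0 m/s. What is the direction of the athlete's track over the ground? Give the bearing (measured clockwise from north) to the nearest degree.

230°

Taking east as x and north as y: velocity relative to the water = (-1.000, 0.000) m/s; the water relative to ground = (-0.184, -0.983) m/s.
Velocity relative to ground = (-1.000, 0.000) + (-0.184, -0.983) = (-1.184, -0.983) m/s.
Bearing = atan2(-1.18, -0.98) = 230.30° clockwise from north.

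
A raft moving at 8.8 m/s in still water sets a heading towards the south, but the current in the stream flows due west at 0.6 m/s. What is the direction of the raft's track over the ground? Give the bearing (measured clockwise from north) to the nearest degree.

184°

Taking east as x and north as y: velocity relative to the water = (0.000, -8.800) m/s; the water relative to ground = (-0.600, 0.000) m/s.
Velocity relative to ground = (0.000, -8.800) + (-0.600, 0.000) = (-0.600, -8.800) m/s.
Bearing = atan2(-0.60, -8.80) = 183.90° clockwise from north.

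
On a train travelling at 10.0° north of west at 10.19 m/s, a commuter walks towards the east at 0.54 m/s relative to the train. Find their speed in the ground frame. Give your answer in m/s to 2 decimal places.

Taking east as x and north as y: train velocity = (-10.035, 1.769) m/s; commuter velocity relative to train = (0.540, 0.000) m/s.
Velocity relative to ground = (-10.035, 1.769) + (0.540, 0.000) = (-9.495, 1.769) m/s.
Speed = |(-9.495, 1.769)| = 9.659 m/s.

9.66 m/s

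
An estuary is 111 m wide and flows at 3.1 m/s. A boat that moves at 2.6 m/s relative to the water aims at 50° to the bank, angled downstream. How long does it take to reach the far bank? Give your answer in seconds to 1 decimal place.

55.7 s

The component of the boat's velocity perpendicular to the bank is 2.6 × sin 50° = 1.992 m/s.
The current is parallel to the bank, so it does not affect the crossing time.
Time = 111 / 1.992 = 55.731 s.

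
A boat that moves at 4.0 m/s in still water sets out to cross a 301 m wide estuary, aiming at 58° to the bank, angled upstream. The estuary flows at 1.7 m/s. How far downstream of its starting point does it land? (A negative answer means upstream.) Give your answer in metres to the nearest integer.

-37 m

Perpendicular speed = 3.392 m/s; crossing time = 301 / 3.392 = 88.733 s.
Net downstream speed = -0.420 m/s.
Drift = -0.420 × 88.733 = -37.239 m (upstream).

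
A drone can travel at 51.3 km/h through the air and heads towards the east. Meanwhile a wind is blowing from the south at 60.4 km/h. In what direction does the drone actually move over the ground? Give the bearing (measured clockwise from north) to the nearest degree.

040°

Taking east as x and north as y: velocity relative to the air = (51.300, 0.000) km/h; the air relative to ground = (0.000, 60.400) km/h.
Velocity relative to ground = (51.300, 0.000) + (0.000, 60.400) = (51.300, 60.400) km/h.
Bearing = atan2(51.30, 60.40) = 40.34° clockwise from north.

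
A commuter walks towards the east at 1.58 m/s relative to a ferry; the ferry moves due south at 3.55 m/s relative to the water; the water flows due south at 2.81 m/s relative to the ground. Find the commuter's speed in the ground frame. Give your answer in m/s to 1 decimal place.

In east/north components (m/s): commuter relative to ferry = (1.580, 0.000); ferry relative to water = (0.000, -3.550); water relative to ground = (0.000, -2.810).
Sum = (1.580, -6.360) m/s.
Speed = |(1.580, -6.360)| = 6.553 m/s.

6.6 m/s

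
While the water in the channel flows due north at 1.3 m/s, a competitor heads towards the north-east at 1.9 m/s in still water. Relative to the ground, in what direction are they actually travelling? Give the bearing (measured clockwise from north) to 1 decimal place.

Taking east as x and north as y: velocity relative to the water = (1.344, 1.344) m/s; the water relative to ground = (0.000, 1.300) m/s.
Velocity relative to ground = (1.344, 1.344) + (0.000, 1.300) = (1.344, 2.644) m/s.
Bearing = atan2(1.34, 2.64) = 26.94° clockwise from north.

026.9°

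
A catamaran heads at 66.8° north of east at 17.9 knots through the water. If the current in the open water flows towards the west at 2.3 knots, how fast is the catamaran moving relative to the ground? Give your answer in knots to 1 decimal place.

17.1 knots

Taking east as x and north as y: velocity relative to the water = (7.052, 16.453) knots; the water relative to ground = (-2.300, 0.000) knots.
Velocity relative to ground = (7.052, 16.453) + (-2.300, 0.000) = (4.752, 16.453) knots.
Speed = |(4.752, 16.453)| = 17.125 knots.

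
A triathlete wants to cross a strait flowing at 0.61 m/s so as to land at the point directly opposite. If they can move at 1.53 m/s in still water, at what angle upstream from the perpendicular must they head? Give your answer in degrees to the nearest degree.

23°

To cancel the current, the upstream component of the triathlete's velocity must equal the flow: 1.53 sin θ = 0.61.
sin θ = 0.61 / 1.53 = 0.3987.
θ = arcsin(0.3987) = 23.496°.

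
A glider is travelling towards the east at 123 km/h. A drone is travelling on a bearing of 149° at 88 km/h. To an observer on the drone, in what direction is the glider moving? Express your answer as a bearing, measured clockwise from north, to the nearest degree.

Taking east as x and north as y: glider velocity = (123.000, 0.000) km/h; drone velocity = (45.323, -75.431) km/h.
Velocity of glider relative to drone = (123.000, 0.000) − (45.323, -75.431) = (77.677, 75.431) km/h.
Bearing = atan2(77.68, 75.43) = 45.84° clockwise from north.

046°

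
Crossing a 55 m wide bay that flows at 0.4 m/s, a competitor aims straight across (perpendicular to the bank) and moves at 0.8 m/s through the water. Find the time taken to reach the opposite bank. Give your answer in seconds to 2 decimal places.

The component of the competitor's velocity perpendicular to the bank is 0.8 m/s.
Only the cross-stream component determines the crossing time; the current contributes nothing perpendicular to the bank.
Time = 55 / 0.800 = 68.750 s.

68.75 s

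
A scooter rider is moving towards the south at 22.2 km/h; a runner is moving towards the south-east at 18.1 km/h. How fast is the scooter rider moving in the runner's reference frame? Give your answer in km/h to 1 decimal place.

15.9 km/h

Taking east as x and north as y: scooter rider velocity = (0.000, -22.200) km/h; runner velocity = (12.799, -12.799) km/h.
Velocity of scooter rider relative to runner = (0.000, -22.200) − (12.799, -12.799) = (-12.799, -9.401) km/h.
Magnitude = |(-12.799, -9.401)| = 15.881 km/h.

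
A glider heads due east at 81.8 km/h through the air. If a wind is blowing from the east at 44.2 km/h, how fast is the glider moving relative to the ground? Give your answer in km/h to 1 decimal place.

37.6 km/h

Taking east as x and north as y: velocity relative to the air = (81.800, 0.000) km/h; the air relative to ground = (-44.200, 0.000) km/h.
Velocity relative to ground = (81.800, 0.000) + (-44.200, 0.000) = (37.600, 0.000) km/h.
Speed = |(37.600, 0.000)| = 37.600 km/h.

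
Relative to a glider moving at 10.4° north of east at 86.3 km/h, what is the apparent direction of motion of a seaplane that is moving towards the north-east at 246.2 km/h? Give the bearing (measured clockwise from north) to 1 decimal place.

Taking east as x and north as y: seaplane velocity = (174.090, 174.090) km/h; glider velocity = (84.882, 15.579) km/h.
Velocity of seaplane relative to glider = (174.090, 174.090) − (84.882, 15.579) = (89.207, 158.511) km/h.
Bearing = atan2(89.21, 158.51) = 29.37° clockwise from north.

029.4°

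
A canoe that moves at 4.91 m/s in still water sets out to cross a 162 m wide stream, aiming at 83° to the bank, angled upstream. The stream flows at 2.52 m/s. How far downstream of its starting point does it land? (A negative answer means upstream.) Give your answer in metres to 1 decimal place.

Perpendicular speed = 4.873 m/s; crossing time = 162 / 4.873 = 33.242 s.
Net downstream speed = 1.922 m/s.
Drift = 1.922 × 33.242 = 63.878 m (downstream).

63.9 m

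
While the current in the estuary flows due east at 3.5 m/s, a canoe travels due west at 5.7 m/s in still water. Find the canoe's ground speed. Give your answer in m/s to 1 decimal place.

2.2 m/s

Taking east as x and north as y: velocity relative to the water = (-5.700, 0.000) m/s; the water relative to ground = (3.500, 0.000) m/s.
Velocity relative to ground = (-5.700, 0.000) + (3.500, 0.000) = (-2.200, 0.000) m/s.
Speed = |(-2.200, 0.000)| = 2.200 m/s.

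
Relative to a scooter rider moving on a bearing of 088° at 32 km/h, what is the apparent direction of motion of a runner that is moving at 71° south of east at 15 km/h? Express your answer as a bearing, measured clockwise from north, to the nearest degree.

241°

Taking east as x and north as y: runner velocity = (4.884, -14.183) km/h; scooter rider velocity = (31.981, 1.117) km/h.
Velocity of runner relative to scooter rider = (4.884, -14.183) − (31.981, 1.117) = (-27.097, -15.300) km/h.
Bearing = atan2(-27.10, -15.30) = 240.55° clockwise from north.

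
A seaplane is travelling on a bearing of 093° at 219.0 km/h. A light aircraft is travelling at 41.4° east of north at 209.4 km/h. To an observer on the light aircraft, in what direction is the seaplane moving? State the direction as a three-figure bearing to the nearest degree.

Taking east as x and north as y: seaplane velocity = (218.700, -11.462) km/h; light aircraft velocity = (138.479, 157.073) km/h.
Velocity of seaplane relative to light aircraft = (218.700, -11.462) − (138.479, 157.073) = (80.221, -168.535) km/h.
Bearing = atan2(80.22, -168.53) = 154.55° clockwise from north.

155°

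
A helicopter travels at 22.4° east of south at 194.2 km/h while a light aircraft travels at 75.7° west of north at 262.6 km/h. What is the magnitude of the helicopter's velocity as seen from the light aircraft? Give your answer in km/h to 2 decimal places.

409.42 km/h

Taking east as x and north as y: helicopter velocity = (74.004, -179.547) km/h; light aircraft velocity = (-254.464, 64.862) km/h.
Velocity of helicopter relative to light aircraft = (74.004, -179.547) − (-254.464, 64.862) = (328.467, -244.409) km/h.
Magnitude = |(328.467, -244.409)| = 409.422 km/h.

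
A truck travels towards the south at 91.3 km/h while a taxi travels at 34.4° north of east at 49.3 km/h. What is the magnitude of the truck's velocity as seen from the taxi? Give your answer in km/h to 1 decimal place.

Taking east as x and north as y: truck velocity = (0.000, -91.300) km/h; taxi velocity = (40.678, 27.853) km/h.
Velocity of truck relative to taxi = (0.000, -91.300) − (40.678, 27.853) = (-40.678, -119.153) km/h.
Magnitude = |(-40.678, -119.153)| = 125.905 km/h.

125.9 km/h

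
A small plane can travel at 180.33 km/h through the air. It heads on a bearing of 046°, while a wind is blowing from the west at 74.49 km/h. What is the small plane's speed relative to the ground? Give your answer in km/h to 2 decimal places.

239.57 km/h

Taking east as x and north as y: velocity relative to the air = (129.719, 125.268) km/h; the air relative to ground = (74.490, 0.000) km/h.
Velocity relative to ground = (129.719, 125.268) + (74.490, 0.000) = (204.209, 125.268) km/h.
Speed = |(204.209, 125.268)| = 239.569 km/h.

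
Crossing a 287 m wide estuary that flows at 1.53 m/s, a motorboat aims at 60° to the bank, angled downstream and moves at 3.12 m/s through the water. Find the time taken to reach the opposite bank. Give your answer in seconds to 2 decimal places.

The component of the motorboat's velocity perpendicular to the bank is 3.12 × sin 60° = 2.702 m/s.
The current is parallel to the bank, so it does not affect the crossing time.
Time = 287 / 2.702 = 106.218 s.

106.22 s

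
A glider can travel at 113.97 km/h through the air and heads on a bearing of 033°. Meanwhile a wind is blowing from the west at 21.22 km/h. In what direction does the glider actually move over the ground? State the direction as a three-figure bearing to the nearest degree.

Taking east as x and north as y: velocity relative to the air = (62.073, 95.583) km/h; the air relative to ground = (21.220, 0.000) km/h.
Velocity relative to ground = (62.073, 95.583) + (21.220, 0.000) = (83.293, 95.583) km/h.
Bearing = atan2(83.29, 95.58) = 41.07° clockwise from north.

041°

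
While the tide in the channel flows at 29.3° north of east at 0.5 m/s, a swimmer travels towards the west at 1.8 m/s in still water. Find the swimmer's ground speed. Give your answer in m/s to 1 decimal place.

1.4 m/s

Taking east as x and north as y: velocity relative to the water = (-1.800, 0.000) m/s; the water relative to ground = (0.436, 0.245) m/s.
Velocity relative to ground = (-1.800, 0.000) + (0.436, 0.245) = (-1.364, 0.245) m/s.
Speed = |(-1.364, 0.245)| = 1.386 m/s.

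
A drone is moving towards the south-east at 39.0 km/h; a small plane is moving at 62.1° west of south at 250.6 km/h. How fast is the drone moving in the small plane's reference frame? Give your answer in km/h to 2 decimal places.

264.71 km/h

Taking east as x and north as y: drone velocity = (27.577, -27.577) km/h; small plane velocity = (-221.472, -117.263) km/h.
Velocity of drone relative to small plane = (27.577, -27.577) − (-221.472, -117.263) = (249.049, 89.686) km/h.
Magnitude = |(249.049, 89.686)| = 264.705 km/h.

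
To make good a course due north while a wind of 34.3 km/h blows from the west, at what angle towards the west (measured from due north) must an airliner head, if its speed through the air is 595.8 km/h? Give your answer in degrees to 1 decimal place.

The wind pushes perpendicular to the desired track; the heading must have a component into the wind equal to 34.3 km/h: 595.8 sin θ = 34.3.
sin θ = 0.0576, so θ = 3.300°.

3.3°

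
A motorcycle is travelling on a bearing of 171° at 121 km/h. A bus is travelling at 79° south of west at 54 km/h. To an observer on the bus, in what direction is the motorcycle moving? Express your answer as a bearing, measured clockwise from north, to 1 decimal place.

156.3°

Taking east as x and north as y: motorcycle velocity = (18.929, -119.510) km/h; bus velocity = (-10.304, -53.008) km/h.
Velocity of motorcycle relative to bus = (18.929, -119.510) − (-10.304, -53.008) = (29.232, -66.502) km/h.
Bearing = atan2(29.23, -66.50) = 156.27° clockwise from north.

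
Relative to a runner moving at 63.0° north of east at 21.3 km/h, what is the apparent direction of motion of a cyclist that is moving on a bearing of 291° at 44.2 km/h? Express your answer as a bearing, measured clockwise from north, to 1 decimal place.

266.5°

Taking east as x and north as y: cyclist velocity = (-41.264, 15.840) km/h; runner velocity = (9.670, 18.978) km/h.
Velocity of cyclist relative to runner = (-41.264, 15.840) − (9.670, 18.978) = (-50.934, -3.139) km/h.
Bearing = atan2(-50.93, -3.14) = 266.47° clockwise from north.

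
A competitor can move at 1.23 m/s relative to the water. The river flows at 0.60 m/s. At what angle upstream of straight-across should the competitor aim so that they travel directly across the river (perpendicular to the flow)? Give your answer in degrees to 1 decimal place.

To cancel the current, the upstream component of the competitor's velocity must equal the flow: 1.23 sin θ = 0.60.
sin θ = 0.60 / 1.23 = 0.4878.
θ = arcsin(0.4878) = 29.196°.

29.2°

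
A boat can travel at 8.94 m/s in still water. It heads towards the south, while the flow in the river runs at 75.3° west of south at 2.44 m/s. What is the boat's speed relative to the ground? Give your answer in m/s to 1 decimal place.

9.8 m/s

Taking east as x and north as y: velocity relative to the water = (0.000, -8.940) m/s; the water relative to ground = (-2.360, -0.619) m/s.
Velocity relative to ground = (0.000, -8.940) + (-2.360, -0.619) = (-2.360, -9.559) m/s.
Speed = |(-2.360, -9.559)| = 9.846 m/s.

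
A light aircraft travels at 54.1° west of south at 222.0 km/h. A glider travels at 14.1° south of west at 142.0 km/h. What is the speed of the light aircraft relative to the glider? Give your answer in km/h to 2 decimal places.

104.45 km/h

Taking east as x and north as y: light aircraft velocity = (-179.829, -130.175) km/h; glider velocity = (-137.722, -34.593) km/h.
Velocity of light aircraft relative to glider = (-179.829, -130.175) − (-137.722, -34.593) = (-42.107, -95.581) km/h.
Magnitude = |(-42.107, -95.581)| = 104.445 km/h.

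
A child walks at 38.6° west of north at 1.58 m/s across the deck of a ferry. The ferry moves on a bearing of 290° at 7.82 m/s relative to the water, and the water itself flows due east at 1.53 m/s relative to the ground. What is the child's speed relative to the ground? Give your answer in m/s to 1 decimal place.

7.8 m/s

In east/north components (m/s): child relative to ferry = (-0.986, 1.235); ferry relative to water = (-7.348, 2.675); water relative to ground = (1.530, 0.000).
Sum = (-6.804, 3.909) m/s.
Speed = |(-6.804, 3.909)| = 7.847 m/s.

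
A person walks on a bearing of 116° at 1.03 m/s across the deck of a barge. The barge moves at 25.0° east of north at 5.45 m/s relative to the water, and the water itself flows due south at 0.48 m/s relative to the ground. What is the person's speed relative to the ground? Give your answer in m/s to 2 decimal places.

In east/north components (m/s): person relative to barge = (0.926, -0.452); barge relative to water = (2.303, 4.939); water relative to ground = (0.000, -0.480).
Sum = (3.229, 4.008) m/s.
Speed = |(3.229, 4.008)| = 5.147 m/s.

5.15 m/s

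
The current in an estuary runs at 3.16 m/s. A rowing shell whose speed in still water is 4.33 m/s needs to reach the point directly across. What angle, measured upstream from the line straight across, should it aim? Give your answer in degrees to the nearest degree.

To cancel the current, the upstream component of the rowing shell's velocity must equal the flow: 4.33 sin θ = 3.16.
sin θ = 3.16 / 4.33 = 0.7298.
θ = arcsin(0.7298) = 46.869°.

47°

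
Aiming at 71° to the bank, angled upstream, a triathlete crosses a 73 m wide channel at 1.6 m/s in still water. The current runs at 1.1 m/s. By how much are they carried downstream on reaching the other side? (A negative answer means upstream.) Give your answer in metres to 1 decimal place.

27.9 m

Perpendicular speed = 1.513 m/s; crossing time = 73 / 1.513 = 48.254 s.
Net downstream speed = 0.579 m/s.
Drift = 0.579 × 48.254 = 27.943 m (downstream).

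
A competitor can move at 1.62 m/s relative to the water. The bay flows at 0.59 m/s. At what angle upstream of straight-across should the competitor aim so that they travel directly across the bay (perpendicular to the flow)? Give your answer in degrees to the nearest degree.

21°

To cancel the current, the upstream component of the competitor's velocity must equal the flow: 1.62 sin θ = 0.59.
sin θ = 0.59 / 1.62 = 0.3642.
θ = arcsin(0.3642) = 21.358°.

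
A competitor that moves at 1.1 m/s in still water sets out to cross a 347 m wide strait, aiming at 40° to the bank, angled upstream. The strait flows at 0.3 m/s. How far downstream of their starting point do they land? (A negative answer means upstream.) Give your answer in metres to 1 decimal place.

Perpendicular speed = 0.707 m/s; crossing time = 347 / 0.707 = 490.760 s.
Net downstream speed = -0.543 m/s.
Drift = -0.543 × 490.760 = -266.310 m (upstream).

-266.3 m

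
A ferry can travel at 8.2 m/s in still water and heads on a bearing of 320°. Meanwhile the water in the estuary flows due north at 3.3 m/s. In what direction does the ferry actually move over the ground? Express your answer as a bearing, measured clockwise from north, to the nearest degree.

Taking east as x and north as y: velocity relative to the water = (-5.271, 6.282) m/s; the water relative to ground = (0.000, 3.300) m/s.
Velocity relative to ground = (-5.271, 6.282) + (0.000, 3.300) = (-5.271, 9.582) m/s.
Bearing = atan2(-5.27, 9.58) = 331.18° clockwise from north.

331°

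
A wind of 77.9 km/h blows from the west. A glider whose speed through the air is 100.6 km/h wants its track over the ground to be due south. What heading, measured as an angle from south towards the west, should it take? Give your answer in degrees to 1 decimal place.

The wind pushes perpendicular to the desired track; the heading must have a component into the wind equal to 77.9 km/h: 100.6 sin θ = 77.9.
sin θ = 0.7744, so θ = 50.746°.

50.7°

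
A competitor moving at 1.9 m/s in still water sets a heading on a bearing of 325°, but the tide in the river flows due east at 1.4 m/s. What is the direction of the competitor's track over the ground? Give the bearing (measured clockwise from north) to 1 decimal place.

011.3°

Taking east as x and north as y: velocity relative to the water = (-1.090, 1.556) m/s; the water relative to ground = (1.400, 0.000) m/s.
Velocity relative to ground = (-1.090, 1.556) + (1.400, 0.000) = (0.310, 1.556) m/s.
Bearing = atan2(0.31, 1.56) = 11.27° clockwise from north.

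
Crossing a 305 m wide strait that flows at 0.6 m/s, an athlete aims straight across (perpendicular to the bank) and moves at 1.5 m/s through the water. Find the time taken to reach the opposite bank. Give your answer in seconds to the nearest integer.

The component of the athlete's velocity perpendicular to the bank is 1.5 m/s.
The current is parallel to the bank, so it does not affect the crossing time.
Time = 305 / 1.500 = 203.333 s.

203 s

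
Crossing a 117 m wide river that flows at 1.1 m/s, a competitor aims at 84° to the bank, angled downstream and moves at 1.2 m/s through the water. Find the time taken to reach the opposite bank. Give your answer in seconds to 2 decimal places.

The component of the competitor's velocity perpendicular to the bank is 1.2 × sin 84° = 1.193 m/s.
The flow acts along the bank and has no component across it.
Time = 117 / 1.193 = 98.037 s.

98.04 s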